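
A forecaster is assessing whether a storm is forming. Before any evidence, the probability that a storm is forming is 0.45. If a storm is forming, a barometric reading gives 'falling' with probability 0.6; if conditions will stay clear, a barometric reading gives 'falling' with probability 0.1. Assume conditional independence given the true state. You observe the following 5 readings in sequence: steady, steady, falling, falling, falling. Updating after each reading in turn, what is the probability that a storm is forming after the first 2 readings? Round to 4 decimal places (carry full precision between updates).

After 'steady': P(storm) = 0.4·0.4500 / (0.4·0.4500 + 0.9·0.5500) ≈ 0.2667
After 'steady': P(storm) = 0.4·0.2667 / (0.4·0.2667 + 0.9·0.7333) ≈ 0.1391

0.1391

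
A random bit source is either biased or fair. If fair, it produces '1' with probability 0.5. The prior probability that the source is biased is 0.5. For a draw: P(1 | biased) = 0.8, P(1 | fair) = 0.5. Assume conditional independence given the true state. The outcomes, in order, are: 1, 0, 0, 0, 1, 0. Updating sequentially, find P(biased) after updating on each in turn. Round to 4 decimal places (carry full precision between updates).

After '1': P(biased) = 0.8·0.5000 / (0.8·0.5000 + 0.5·0.5000) ≈ 0.6154
After '0': P(biased) = 0.2·0.6154 / (0.2·0.6154 + 0.5·0.3846) ≈ 0.3902
After '0': P(biased) = 0.2·0.3902 / (0.2·0.3902 + 0.5·0.6098) ≈ 0.2038
After '0': P(biased) = 0.2·0.2038 / (0.2·0.2038 + 0.5·0.7962) ≈ 0.0929
After '1': P(biased) = 0.8·0.0929 / (0.8·0.0929 + 0.5·0.9071) ≈ 0.1408
After '0': P(biased) = 0.2·0.1408 / (0.2·0.1408 + 0.5·0.8592) ≈ 0.0615

0.0615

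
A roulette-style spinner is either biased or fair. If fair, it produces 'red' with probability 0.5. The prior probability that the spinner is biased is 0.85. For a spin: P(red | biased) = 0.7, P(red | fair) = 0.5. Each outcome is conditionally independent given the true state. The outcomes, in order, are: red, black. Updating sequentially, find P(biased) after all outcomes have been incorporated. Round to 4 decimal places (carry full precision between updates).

0.8264

After 'red': P(biased) = 0.7·0.8500 / (0.7·0.8500 + 0.5·0.1500) ≈ 0.8881
After 'black': P(biased) = 0.3·0.8881 / (0.3·0.8881 + 0.5·0.1119) ≈ 0.8264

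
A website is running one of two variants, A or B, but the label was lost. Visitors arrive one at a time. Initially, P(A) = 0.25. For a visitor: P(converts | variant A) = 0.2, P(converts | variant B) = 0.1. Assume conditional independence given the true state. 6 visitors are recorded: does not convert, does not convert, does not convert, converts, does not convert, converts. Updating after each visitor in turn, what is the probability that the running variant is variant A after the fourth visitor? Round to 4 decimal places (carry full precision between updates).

0.3189

Each posterior becomes the prior for the next update.
After 'does not convert': P(A) = 0.8·0.2500 / (0.8·0.2500 + 0.9·0.7500) ≈ 0.2286
After 'does not convert': P(A) = 0.8·0.2286 / (0.8·0.2286 + 0.9·0.7714) ≈ 0.2085
After 'does not convert': P(A) = 0.8·0.2085 / (0.8·0.2085 + 0.9·0.7915) ≈ 0.1897
After 'converts': P(A) = 0.2·0.1897 / (0.2·0.1897 + 0.1·0.8103) ≈ 0.3189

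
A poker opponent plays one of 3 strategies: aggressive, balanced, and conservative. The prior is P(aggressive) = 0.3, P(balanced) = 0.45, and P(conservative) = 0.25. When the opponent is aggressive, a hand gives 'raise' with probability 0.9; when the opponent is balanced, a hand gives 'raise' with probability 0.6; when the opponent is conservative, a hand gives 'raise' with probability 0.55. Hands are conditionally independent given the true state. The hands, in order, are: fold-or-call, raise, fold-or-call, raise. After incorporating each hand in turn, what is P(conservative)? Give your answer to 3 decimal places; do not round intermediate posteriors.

After 'fold-or-call': normaliser = 0.1·0.3000 + 0.4·0.4500 + 0.45·0.2500; P(aggressive) ≈ 0.0930, P(balanced) ≈ 0.5581, P(conservative) ≈ 0.3488
After 'raise': normaliser = 0.9·0.0930 + 0.6·0.5581 + 0.55·0.3488; P(aggressive) ≈ 0.1371, P(balanced) ≈ 0.5486, P(conservative) ≈ 0.3143
After 'fold-or-call': normaliser = 0.1·0.1371 + 0.4·0.5486 + 0.45·0.3143; P(aggressive) ≈ 0.0366, P(balanced) ≈ 0.5858, P(conservative) ≈ 0.3776
After 'raise': normaliser = 0.9·0.0366 + 0.6·0.5858 + 0.55·0.3776; P(aggressive) ≈ 0.0557, P(balanced) ≈ 0.5936, P(conservative) ≈ 0.3507

0.351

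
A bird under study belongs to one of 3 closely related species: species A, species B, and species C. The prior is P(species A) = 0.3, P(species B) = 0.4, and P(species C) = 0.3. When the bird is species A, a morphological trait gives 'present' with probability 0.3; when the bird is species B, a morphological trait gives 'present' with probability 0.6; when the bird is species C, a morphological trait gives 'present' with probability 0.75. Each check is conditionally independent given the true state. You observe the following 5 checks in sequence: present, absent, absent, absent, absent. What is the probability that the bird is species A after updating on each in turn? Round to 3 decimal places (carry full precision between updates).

0.755

After 'present': normaliser = 0.3·0.3000 + 0.6·0.4000 + 0.75·0.3000; P(species A) ≈ 0.1622, P(species B) ≈ 0.4324, P(species C) ≈ 0.4054
After 'absent': normaliser = 0.7·0.1622 + 0.4·0.4324 + 0.25·0.4054; P(species A) ≈ 0.2927, P(species B) ≈ 0.4460, P(species C) ≈ 0.2613
After 'absent': normaliser = 0.7·0.2927 + 0.4·0.4460 + 0.25·0.2613; P(species A) ≈ 0.4567, P(species B) ≈ 0.3977, P(species C) ≈ 0.1456
After 'absent': normaliser = 0.7·0.4567 + 0.4·0.3977 + 0.25·0.1456; P(species A) ≈ 0.6206, P(species B) ≈ 0.3088, P(species C) ≈ 0.0707
After 'absent': normaliser = 0.7·0.6206 + 0.4·0.3088 + 0.25·0.0707; P(species A) ≈ 0.7547, P(species B) ≈ 0.2146, P(species C) ≈ 0.0307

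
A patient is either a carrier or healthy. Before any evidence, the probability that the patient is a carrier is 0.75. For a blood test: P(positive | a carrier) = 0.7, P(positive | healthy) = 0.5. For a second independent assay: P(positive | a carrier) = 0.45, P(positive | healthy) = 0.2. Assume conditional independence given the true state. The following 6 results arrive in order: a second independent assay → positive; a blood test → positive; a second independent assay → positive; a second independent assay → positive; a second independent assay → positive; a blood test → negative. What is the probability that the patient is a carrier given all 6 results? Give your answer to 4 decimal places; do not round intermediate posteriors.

0.9848

After a second independent assay='positive': P(carrier) = 0.45·0.7500 / (0.45·0.7500 + 0.2·0.2500) ≈ 0.8710
After a blood test='positive': P(carrier) = 0.7·0.8710 / (0.7·0.8710 + 0.5·0.1290) ≈ 0.9043
After a second independent assay='positive': P(carrier) = 0.45·0.9043 / (0.45·0.9043 + 0.2·0.0957) ≈ 0.9551
After a second independent assay='positive': P(carrier) = 0.45·0.9551 / (0.45·0.9551 + 0.2·0.0449) ≈ 0.9795
After a second independent assay='positive': P(carrier) = 0.45·0.9795 / (0.45·0.9795 + 0.2·0.0205) ≈ 0.9908
After a blood test='negative': P(carrier) = 0.3·0.9908 / (0.3·0.9908 + 0.5·0.0092) ≈ 0.9848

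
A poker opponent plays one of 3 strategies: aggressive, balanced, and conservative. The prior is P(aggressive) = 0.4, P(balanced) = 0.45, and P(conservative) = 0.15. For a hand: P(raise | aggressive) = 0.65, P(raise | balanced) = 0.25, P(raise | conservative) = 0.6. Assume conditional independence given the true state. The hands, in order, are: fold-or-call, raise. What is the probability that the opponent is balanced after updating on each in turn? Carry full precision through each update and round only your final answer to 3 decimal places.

After 'fold-or-call': normaliser = 0.35·0.4000 + 0.75·0.4500 + 0.4·0.1500; P(aggressive) ≈ 0.2605, P(balanced) ≈ 0.6279, P(conservative) ≈ 0.1116
After 'raise': normaliser = 0.65·0.2605 + 0.25·0.6279 + 0.6·0.1116; P(aggressive) ≈ 0.4305, P(balanced) ≈ 0.3992, P(conservative) ≈ 0.1703

0.399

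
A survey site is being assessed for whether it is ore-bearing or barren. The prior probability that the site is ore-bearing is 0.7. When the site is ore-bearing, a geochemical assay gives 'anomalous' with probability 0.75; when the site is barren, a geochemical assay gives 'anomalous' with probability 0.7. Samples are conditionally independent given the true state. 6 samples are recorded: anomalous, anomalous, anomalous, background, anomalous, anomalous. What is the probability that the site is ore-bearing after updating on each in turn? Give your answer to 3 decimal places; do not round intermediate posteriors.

0.733

After 'anomalous': P(ore) = 0.75·0.7000 / (0.75·0.7000 + 0.7·0.3000) ≈ 0.7143
After 'anomalous': P(ore) = 0.75·0.7143 / (0.75·0.7143 + 0.7·0.2857) ≈ 0.7282
After 'anomalous': P(ore) = 0.75·0.7282 / (0.75·0.7282 + 0.7·0.2718) ≈ 0.7416
After 'background': P(ore) = 0.25·0.7416 / (0.25·0.7416 + 0.3·0.2584) ≈ 0.7052
After 'anomalous': P(ore) = 0.75·0.7052 / (0.75·0.7052 + 0.7·0.2948) ≈ 0.7193
After 'anomalous': P(ore) = 0.75·0.7193 / (0.75·0.7193 + 0.7·0.2807) ≈ 0.7330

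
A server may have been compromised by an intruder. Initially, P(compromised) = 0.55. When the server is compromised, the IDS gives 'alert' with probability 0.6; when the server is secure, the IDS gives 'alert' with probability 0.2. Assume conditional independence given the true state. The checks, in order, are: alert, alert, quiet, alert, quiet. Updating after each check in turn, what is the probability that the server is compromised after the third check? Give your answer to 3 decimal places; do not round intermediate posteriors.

After 'alert': P(compromised) = 0.6·0.5500 / (0.6·0.5500 + 0.2·0.4500) ≈ 0.7857
After 'alert': P(compromised) = 0.6·0.7857 / (0.6·0.7857 + 0.2·0.2143) ≈ 0.9167
After 'quiet': P(compromised) = 0.4·0.9167 / (0.4·0.9167 + 0.8·0.0833) ≈ 0.8462

0.846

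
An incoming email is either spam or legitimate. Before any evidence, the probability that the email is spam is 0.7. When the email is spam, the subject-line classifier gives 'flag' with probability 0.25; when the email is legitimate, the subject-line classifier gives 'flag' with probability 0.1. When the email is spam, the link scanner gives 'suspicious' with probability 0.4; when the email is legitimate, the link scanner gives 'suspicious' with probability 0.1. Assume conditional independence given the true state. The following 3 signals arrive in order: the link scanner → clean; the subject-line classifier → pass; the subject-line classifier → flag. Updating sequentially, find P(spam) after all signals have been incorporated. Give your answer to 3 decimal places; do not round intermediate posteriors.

After the link scanner='clean': P(spam) = 0.6·0.7000 / (0.6·0.7000 + 0.9·0.3000) ≈ 0.6087
After the subject-line classifier='pass': P(spam) = 0.75·0.6087 / (0.75·0.6087 + 0.9·0.3913) ≈ 0.5645
After the subject-line classifier='flag': P(spam) = 0.25·0.5645 / (0.25·0.5645 + 0.1·0.4355) ≈ 0.7642

0.764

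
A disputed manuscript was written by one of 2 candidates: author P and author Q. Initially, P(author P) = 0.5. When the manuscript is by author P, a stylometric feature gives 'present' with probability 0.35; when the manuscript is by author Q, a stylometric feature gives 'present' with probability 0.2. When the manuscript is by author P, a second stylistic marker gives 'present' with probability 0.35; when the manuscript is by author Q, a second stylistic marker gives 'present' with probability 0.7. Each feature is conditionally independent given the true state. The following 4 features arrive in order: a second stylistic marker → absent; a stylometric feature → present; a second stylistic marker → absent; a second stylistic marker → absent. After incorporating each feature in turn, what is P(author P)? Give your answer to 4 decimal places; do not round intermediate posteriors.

0.9468

After a second stylistic marker='absent': P(author P) = 0.65·0.5000 / (0.65·0.5000 + 0.3·0.5000) ≈ 0.6842
After a stylometric feature='present': P(author P) = 0.35·0.6842 / (0.35·0.6842 + 0.2·0.3158) ≈ 0.7913
After a second stylistic marker='absent': P(author P) = 0.65·0.7913 / (0.65·0.7913 + 0.3·0.2087) ≈ 0.8915
After a second stylistic marker='absent': P(author P) = 0.65·0.8915 / (0.65·0.8915 + 0.3·0.1085) ≈ 0.9468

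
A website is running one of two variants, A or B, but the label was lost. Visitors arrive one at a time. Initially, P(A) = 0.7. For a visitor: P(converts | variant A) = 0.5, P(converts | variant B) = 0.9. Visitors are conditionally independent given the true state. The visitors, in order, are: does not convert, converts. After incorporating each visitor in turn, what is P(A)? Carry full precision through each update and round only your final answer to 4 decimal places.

0.8663

After 'does not convert': P(A) = 0.5·0.7000 / (0.5·0.7000 + 0.1·0.3000) ≈ 0.9211
After 'converts': P(A) = 0.5·0.9211 / (0.5·0.9211 + 0.9·0.0789) ≈ 0.8663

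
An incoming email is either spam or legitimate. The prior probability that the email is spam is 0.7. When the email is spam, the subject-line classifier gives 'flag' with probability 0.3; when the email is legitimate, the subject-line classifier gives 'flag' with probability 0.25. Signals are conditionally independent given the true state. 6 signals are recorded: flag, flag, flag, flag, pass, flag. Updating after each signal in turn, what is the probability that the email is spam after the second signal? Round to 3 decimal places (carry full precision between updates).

After 'flag': P(spam) = 0.3·0.7000 / (0.3·0.7000 + 0.25·0.3000) ≈ 0.7368
After 'flag': P(spam) = 0.3·0.7368 / (0.3·0.7368 + 0.25·0.2632) ≈ 0.7706

0.771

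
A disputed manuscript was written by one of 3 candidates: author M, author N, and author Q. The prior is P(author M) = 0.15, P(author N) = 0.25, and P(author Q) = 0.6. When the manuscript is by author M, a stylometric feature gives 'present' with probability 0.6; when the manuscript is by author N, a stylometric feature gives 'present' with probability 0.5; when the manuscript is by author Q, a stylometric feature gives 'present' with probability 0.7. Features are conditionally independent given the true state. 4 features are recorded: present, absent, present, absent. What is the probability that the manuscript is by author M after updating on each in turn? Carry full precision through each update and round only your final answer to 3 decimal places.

0.170

After 'present': normaliser = 0.6·0.1500 + 0.5·0.2500 + 0.7·0.6000; P(author M) ≈ 0.1417, P(author N) ≈ 0.1969, P(author Q) ≈ 0.6614
After 'absent': normaliser = 0.4·0.1417 + 0.5·0.1969 + 0.3·0.6614; P(author M) ≈ 0.1604, P(author N) ≈ 0.2784, P(author Q) ≈ 0.5612
After 'present': normaliser = 0.6·0.1604 + 0.5·0.2784 + 0.7·0.5612; P(author M) ≈ 0.1531, P(author N) ≈ 0.2216, P(author Q) ≈ 0.6253
After 'absent': normaliser = 0.4·0.1531 + 0.5·0.2216 + 0.3·0.6253; P(author M) ≈ 0.1703, P(author N) ≈ 0.3080, P(author Q) ≈ 0.5216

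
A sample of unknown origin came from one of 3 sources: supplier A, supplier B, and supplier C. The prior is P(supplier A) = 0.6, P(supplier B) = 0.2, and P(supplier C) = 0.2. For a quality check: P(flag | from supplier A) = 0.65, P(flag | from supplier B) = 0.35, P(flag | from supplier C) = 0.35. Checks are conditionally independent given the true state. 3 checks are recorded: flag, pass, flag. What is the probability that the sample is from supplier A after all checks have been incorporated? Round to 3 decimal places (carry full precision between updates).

0.736

After 'flag': normaliser = 0.65·0.6000 + 0.35·0.2000 + 0.35·0.2000; P(supplier A) ≈ 0.7358, P(supplier B) ≈ 0.1321, P(supplier C) ≈ 0.1321
After 'pass': normaliser = 0.35·0.7358 + 0.65·0.1321 + 0.65·0.1321; P(supplier A) ≈ 0.6000, P(supplier B) ≈ 0.2000, P(supplier C) ≈ 0.2000
After 'flag': normaliser = 0.65·0.6000 + 0.35·0.2000 + 0.35·0.2000; P(supplier A) ≈ 0.7358, P(supplier B) ≈ 0.1321, P(supplier C) ≈ 0.1321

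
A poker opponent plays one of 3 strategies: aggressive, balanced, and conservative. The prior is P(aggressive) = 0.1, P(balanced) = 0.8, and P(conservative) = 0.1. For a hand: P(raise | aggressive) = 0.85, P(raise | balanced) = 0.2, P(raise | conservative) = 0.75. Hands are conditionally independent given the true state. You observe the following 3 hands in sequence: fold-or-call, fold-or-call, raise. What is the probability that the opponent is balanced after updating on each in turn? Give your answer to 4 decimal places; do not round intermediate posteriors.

0.9394

After 'fold-or-call': normaliser = 0.15·0.1000 + 0.8·0.8000 + 0.25·0.1000; P(aggressive) ≈ 0.0221, P(balanced) ≈ 0.9412, P(conservative) ≈ 0.0368
After 'fold-or-call': normaliser = 0.15·0.0221 + 0.8·0.9412 + 0.25·0.0368; P(aggressive) ≈ 0.0043, P(balanced) ≈ 0.9837, P(conservative) ≈ 0.0120
After 'raise': normaliser = 0.85·0.0043 + 0.2·0.9837 + 0.75·0.0120; P(aggressive) ≈ 0.0175, P(balanced) ≈ 0.9394, P(conservative) ≈ 0.0430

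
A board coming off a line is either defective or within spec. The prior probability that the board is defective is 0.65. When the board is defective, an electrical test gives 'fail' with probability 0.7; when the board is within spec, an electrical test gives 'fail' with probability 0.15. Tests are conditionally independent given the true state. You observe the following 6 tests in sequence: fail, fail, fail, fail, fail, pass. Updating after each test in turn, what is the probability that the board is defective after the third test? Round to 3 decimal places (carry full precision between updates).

Apply Bayes' rule sequentially, carrying P(defective) forward.
After 'fail': P(defective) = 0.7·0.6500 / (0.7·0.6500 + 0.15·0.3500) ≈ 0.8966
After 'fail': P(defective) = 0.7·0.8966 / (0.7·0.8966 + 0.15·0.1034) ≈ 0.9759
After 'fail': P(defective) = 0.7·0.9759 / (0.7·0.9759 + 0.15·0.0241) ≈ 0.9947

0.995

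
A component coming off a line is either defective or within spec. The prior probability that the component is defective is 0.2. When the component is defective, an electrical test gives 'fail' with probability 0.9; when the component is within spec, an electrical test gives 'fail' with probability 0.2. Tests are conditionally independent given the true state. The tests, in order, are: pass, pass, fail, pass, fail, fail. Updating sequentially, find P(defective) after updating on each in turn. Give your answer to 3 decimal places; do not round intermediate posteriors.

Each posterior becomes the prior for the next update.
After 'pass': P(defective) = 0.1·0.2000 / (0.1·0.2000 + 0.8·0.8000) ≈ 0.0303
After 'pass': P(defective) = 0.1·0.0303 / (0.1·0.0303 + 0.8·0.9697) ≈ 0.0039
After 'fail': P(defective) = 0.9·0.0039 / (0.9·0.0039 + 0.2·0.9961) ≈ 0.0173
After 'pass': P(defective) = 0.1·0.0173 / (0.1·0.0173 + 0.8·0.9827) ≈ 0.0022
After 'fail': P(defective) = 0.9·0.0022 / (0.9·0.0022 + 0.2·0.9978) ≈ 0.0098
After 'fail': P(defective) = 0.9·0.0098 / (0.9·0.0098 + 0.2·0.9902) ≈ 0.0426

0.043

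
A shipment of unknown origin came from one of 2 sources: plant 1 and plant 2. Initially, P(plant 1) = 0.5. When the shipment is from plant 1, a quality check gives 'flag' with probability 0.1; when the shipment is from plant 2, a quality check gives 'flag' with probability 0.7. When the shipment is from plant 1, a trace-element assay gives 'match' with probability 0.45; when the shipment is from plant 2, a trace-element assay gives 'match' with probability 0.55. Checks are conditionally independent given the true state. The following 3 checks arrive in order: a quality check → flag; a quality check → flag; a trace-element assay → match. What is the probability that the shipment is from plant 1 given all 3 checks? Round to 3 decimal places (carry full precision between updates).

After a quality check='flag': P(plant 1) = 0.1·0.5000 / (0.1·0.5000 + 0.7·0.5000) ≈ 0.1250
After a quality check='flag': P(plant 1) = 0.1·0.1250 / (0.1·0.1250 + 0.7·0.8750) ≈ 0.0200
After a trace-element assay='match': P(plant 1) = 0.45·0.0200 / (0.45·0.0200 + 0.55·0.9800) ≈ 0.0164

0.016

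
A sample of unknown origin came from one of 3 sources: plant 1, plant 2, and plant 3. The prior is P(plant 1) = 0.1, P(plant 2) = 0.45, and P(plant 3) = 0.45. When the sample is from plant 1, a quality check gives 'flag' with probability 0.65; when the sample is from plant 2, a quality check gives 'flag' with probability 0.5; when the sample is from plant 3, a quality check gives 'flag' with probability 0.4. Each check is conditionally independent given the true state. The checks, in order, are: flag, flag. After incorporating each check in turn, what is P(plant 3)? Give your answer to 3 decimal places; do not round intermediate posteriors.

After 'flag': normaliser = 0.65·0.1000 + 0.5·0.4500 + 0.4·0.4500; P(plant 1) ≈ 0.1383, P(plant 2) ≈ 0.4787, P(plant 3) ≈ 0.3830
After 'flag': normaliser = 0.65·0.1383 + 0.5·0.4787 + 0.4·0.3830; P(plant 1) ≈ 0.1863, P(plant 2) ≈ 0.4961, P(plant 3) ≈ 0.3175

0.318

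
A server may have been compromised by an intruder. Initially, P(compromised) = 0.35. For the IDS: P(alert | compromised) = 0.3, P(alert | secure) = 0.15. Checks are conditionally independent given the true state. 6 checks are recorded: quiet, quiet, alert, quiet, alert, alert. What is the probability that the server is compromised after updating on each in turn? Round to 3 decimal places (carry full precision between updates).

0.706

After 'quiet': P(compromised) = 0.7·0.3500 / (0.7·0.3500 + 0.85·0.6500) ≈ 0.3072
After 'quiet': P(compromised) = 0.7·0.3072 / (0.7·0.3072 + 0.85·0.6928) ≈ 0.2675
After 'alert': P(compromised) = 0.3·0.2675 / (0.3·0.2675 + 0.15·0.7325) ≈ 0.4221
After 'quiet': P(compromised) = 0.7·0.4221 / (0.7·0.4221 + 0.85·0.5779) ≈ 0.3756
After 'alert': P(compromised) = 0.3·0.3756 / (0.3·0.3756 + 0.15·0.6244) ≈ 0.5461
After 'alert': P(compromised) = 0.3·0.5461 / (0.3·0.5461 + 0.15·0.4539) ≈ 0.7064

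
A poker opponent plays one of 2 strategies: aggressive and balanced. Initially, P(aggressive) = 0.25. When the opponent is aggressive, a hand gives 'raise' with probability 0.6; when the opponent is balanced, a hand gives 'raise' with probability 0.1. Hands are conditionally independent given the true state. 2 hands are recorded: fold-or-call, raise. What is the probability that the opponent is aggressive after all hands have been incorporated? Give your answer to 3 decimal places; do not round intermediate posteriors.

After 'fold-or-call': P(aggressive) = 0.4·0.2500 / (0.4·0.2500 + 0.9·0.7500) ≈ 0.1290
After 'raise': P(aggressive) = 0.6·0.1290 / (0.6·0.1290 + 0.1·0.8710) ≈ 0.4706

0.471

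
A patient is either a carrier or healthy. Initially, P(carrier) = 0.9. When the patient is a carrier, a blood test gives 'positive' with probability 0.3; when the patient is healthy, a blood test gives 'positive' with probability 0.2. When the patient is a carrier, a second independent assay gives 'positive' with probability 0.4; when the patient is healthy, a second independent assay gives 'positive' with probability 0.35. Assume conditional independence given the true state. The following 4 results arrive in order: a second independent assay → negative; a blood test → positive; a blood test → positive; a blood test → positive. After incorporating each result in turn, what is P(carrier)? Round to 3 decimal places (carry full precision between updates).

After a second independent assay='negative': P(carrier) = 0.6·0.9000 / (0.6·0.9000 + 0.65·0.1000) ≈ 0.8926
After a blood test='positive': P(carrier) = 0.3·0.8926 / (0.3·0.8926 + 0.2·0.1074) ≈ 0.9257
After a blood test='positive': P(carrier) = 0.3·0.9257 / (0.3·0.9257 + 0.2·0.0743) ≈ 0.9492
After a blood test='positive': P(carrier) = 0.3·0.9492 / (0.3·0.9492 + 0.2·0.0508) ≈ 0.9656

0.966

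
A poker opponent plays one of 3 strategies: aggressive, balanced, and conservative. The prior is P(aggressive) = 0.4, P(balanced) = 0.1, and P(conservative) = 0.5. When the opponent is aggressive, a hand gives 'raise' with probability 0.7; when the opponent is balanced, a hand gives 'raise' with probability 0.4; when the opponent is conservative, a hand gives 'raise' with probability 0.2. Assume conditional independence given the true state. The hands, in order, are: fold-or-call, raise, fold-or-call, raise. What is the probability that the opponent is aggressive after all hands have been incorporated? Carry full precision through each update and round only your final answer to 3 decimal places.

After 'fold-or-call': normaliser = 0.3·0.4000 + 0.6·0.1000 + 0.8·0.5000; P(aggressive) ≈ 0.2069, P(balanced) ≈ 0.1034, P(conservative) ≈ 0.6897
After 'raise': normaliser = 0.7·0.2069 + 0.4·0.1034 + 0.2·0.6897; P(aggressive) ≈ 0.4468, P(balanced) ≈ 0.1277, P(conservative) ≈ 0.4255
After 'fold-or-call': normaliser = 0.3·0.4468 + 0.6·0.1277 + 0.8·0.4255; P(aggressive) ≈ 0.2432, P(balanced) ≈ 0.1390, P(conservative) ≈ 0.6178
After 'raise': normaliser = 0.7·0.2432 + 0.4·0.1390 + 0.2·0.6178; P(aggressive) ≈ 0.4873, P(balanced) ≈ 0.1591, P(conservative) ≈ 0.3536

0.487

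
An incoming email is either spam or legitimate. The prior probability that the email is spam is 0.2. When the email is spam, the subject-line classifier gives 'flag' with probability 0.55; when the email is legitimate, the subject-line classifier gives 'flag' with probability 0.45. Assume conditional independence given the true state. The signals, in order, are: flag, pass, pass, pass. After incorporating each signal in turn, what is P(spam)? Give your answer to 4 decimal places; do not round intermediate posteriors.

0.1434

Each posterior becomes the prior for the next update.
After 'flag': P(spam) = 0.55·0.2000 / (0.55·0.2000 + 0.45·0.8000) ≈ 0.2340
After 'pass': P(spam) = 0.45·0.2340 / (0.45·0.2340 + 0.55·0.7660) ≈ 0.2000
After 'pass': P(spam) = 0.45·0.2000 / (0.45·0.2000 + 0.55·0.8000) ≈ 0.1698
After 'pass': P(spam) = 0.45·0.1698 / (0.45·0.1698 + 0.55·0.8302) ≈ 0.1434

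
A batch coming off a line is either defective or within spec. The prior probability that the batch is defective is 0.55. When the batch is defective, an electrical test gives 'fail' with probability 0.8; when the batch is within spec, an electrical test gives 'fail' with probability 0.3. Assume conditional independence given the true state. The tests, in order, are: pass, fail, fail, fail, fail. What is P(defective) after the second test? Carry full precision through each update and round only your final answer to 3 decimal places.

After 'pass': P(defective) = 0.2·0.5500 / (0.2·0.5500 + 0.7·0.4500) ≈ 0.2588
After 'fail': P(defective) = 0.8·0.2588 / (0.8·0.2588 + 0.3·0.7412) ≈ 0.4822

0.482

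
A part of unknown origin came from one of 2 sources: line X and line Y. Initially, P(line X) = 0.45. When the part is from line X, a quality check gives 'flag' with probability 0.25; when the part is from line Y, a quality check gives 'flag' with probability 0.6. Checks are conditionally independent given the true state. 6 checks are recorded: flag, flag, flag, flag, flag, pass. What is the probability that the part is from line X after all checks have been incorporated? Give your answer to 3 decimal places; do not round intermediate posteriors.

Apply Bayes' rule sequentially, carrying P(line X) forward.
After 'flag': P(line X) = 0.25·0.4500 / (0.25·0.4500 + 0.6·0.5500) ≈ 0.2542
After 'flag': P(line X) = 0.25·0.2542 / (0.25·0.2542 + 0.6·0.7458) ≈ 0.1244
After 'flag': P(line X) = 0.25·0.1244 / (0.25·0.1244 + 0.6·0.8756) ≈ 0.0559
After 'flag': P(line X) = 0.25·0.0559 / (0.25·0.0559 + 0.6·0.9441) ≈ 0.0241
After 'flag': P(line X) = 0.25·0.0241 / (0.25·0.0241 + 0.6·0.9759) ≈ 0.0102
After 'pass': P(line X) = 0.75·0.0102 / (0.75·0.0102 + 0.4·0.9898) ≈ 0.0189

0.019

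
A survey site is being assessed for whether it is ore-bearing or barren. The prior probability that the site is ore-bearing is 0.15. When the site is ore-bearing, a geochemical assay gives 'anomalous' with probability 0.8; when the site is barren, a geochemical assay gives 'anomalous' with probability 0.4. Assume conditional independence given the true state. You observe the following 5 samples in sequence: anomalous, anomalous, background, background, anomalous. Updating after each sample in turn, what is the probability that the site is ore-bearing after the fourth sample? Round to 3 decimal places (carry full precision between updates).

0.073

After 'anomalous': P(ore) = 0.8·0.1500 / (0.8·0.1500 + 0.4·0.8500) ≈ 0.2609
After 'anomalous': P(ore) = 0.8·0.2609 / (0.8·0.2609 + 0.4·0.7391) ≈ 0.4138
After 'background': P(ore) = 0.2·0.4138 / (0.2·0.4138 + 0.6·0.5862) ≈ 0.1905
After 'background': P(ore) = 0.2·0.1905 / (0.2·0.1905 + 0.6·0.8095) ≈ 0.0727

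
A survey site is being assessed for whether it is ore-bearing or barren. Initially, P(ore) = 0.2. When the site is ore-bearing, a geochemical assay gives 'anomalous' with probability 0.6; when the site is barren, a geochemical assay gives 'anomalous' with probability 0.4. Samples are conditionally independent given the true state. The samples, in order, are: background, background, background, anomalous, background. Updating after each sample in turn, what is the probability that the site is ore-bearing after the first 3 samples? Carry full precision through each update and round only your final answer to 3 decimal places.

0.069

Each posterior becomes the prior for the next update.
After 'background': P(ore) = 0.4·0.2000 / (0.4·0.2000 + 0.6·0.8000) ≈ 0.1429
After 'background': P(ore) = 0.4·0.1429 / (0.4·0.1429 + 0.6·0.8571) ≈ 0.1000
After 'background': P(ore) = 0.4·0.1000 / (0.4·0.1000 + 0.6·0.9000) ≈ 0.0690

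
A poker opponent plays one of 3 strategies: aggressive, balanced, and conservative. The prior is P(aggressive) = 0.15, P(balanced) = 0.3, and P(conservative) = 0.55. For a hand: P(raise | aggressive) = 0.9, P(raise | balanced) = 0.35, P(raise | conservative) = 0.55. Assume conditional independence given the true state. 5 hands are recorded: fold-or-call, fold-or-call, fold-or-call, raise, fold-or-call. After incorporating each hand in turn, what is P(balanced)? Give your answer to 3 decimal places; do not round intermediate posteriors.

0.601

After 'fold-or-call': normaliser = 0.1·0.1500 + 0.65·0.3000 + 0.45·0.5500; P(aggressive) ≈ 0.0328, P(balanced) ≈ 0.4262, P(conservative) ≈ 0.5410
After 'fold-or-call': normaliser = 0.1·0.0328 + 0.65·0.4262 + 0.45·0.5410; P(aggressive) ≈ 0.0063, P(balanced) ≈ 0.5290, P(conservative) ≈ 0.4648
After 'fold-or-call': normaliser = 0.1·0.0063 + 0.65·0.5290 + 0.45·0.4648; P(aggressive) ≈ 0.0011, P(balanced) ≈ 0.6211, P(conservative) ≈ 0.3778
After 'raise': normaliser = 0.9·0.0011 + 0.35·0.6211 + 0.55·0.3778; P(aggressive) ≈ 0.0024, P(balanced) ≈ 0.5100, P(conservative) ≈ 0.4876
After 'fold-or-call': normaliser = 0.1·0.0024 + 0.65·0.5100 + 0.45·0.4876; P(aggressive) ≈ 0.0004, P(balanced) ≈ 0.6015, P(conservative) ≈ 0.3981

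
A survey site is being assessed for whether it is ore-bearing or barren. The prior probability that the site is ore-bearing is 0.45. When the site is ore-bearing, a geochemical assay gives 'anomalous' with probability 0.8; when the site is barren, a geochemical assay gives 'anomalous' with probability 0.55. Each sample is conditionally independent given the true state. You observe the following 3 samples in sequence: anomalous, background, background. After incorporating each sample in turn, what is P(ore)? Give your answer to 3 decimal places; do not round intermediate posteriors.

0.190

Each posterior becomes the prior for the next update.
After 'anomalous': P(ore) = 0.8·0.4500 / (0.8·0.4500 + 0.55·0.5500) ≈ 0.5434
After 'background': P(ore) = 0.2·0.5434 / (0.2·0.5434 + 0.45·0.4566) ≈ 0.3459
After 'background': P(ore) = 0.2·0.3459 / (0.2·0.3459 + 0.45·0.6541) ≈ 0.1903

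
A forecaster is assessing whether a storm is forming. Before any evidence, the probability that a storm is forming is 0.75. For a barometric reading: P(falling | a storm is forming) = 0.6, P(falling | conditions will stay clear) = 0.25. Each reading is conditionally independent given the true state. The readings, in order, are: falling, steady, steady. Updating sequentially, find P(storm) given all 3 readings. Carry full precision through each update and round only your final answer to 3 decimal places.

After 'falling': P(storm) = 0.6·0.7500 / (0.6·0.7500 + 0.25·0.2500) ≈ 0.8780
After 'steady': P(storm) = 0.4·0.8780 / (0.4·0.8780 + 0.75·0.1220) ≈ 0.7934
After 'steady': P(storm) = 0.4·0.7934 / (0.4·0.7934 + 0.75·0.2066) ≈ 0.6719

0.672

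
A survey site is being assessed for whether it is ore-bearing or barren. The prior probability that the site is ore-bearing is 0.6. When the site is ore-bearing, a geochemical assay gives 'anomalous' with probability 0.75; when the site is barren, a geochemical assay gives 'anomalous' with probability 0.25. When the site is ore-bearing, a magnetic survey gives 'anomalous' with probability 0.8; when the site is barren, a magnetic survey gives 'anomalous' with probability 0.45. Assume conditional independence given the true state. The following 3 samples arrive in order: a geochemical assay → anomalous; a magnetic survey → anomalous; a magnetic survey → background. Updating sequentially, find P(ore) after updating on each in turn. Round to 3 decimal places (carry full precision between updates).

After a geochemical assay='anomalous': P(ore) = 0.75·0.6000 / (0.75·0.6000 + 0.25·0.4000) ≈ 0.8182
After a magnetic survey='anomalous': P(ore) = 0.8·0.8182 / (0.8·0.8182 + 0.45·0.1818) ≈ 0.8889
After a magnetic survey='background': P(ore) = 0.2·0.8889 / (0.2·0.8889 + 0.55·0.1111) ≈ 0.7442

0.744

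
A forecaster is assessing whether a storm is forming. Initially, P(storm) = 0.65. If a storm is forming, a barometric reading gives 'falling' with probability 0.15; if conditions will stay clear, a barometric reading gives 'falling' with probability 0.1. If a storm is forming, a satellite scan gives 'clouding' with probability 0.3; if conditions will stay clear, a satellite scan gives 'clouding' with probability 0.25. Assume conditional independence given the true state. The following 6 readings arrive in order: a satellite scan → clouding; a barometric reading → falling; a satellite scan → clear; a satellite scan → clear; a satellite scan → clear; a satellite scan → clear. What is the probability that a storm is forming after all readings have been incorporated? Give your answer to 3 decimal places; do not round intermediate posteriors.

0.717

After a satellite scan='clouding': P(storm) = 0.3·0.6500 / (0.3·0.6500 + 0.25·0.3500) ≈ 0.6903
After a barometric reading='falling': P(storm) = 0.15·0.6903 / (0.15·0.6903 + 0.1·0.3097) ≈ 0.7697
After a satellite scan='clear': P(storm) = 0.7·0.7697 / (0.7·0.7697 + 0.75·0.2303) ≈ 0.7573
After a satellite scan='clear': P(storm) = 0.7·0.7573 / (0.7·0.7573 + 0.75·0.2427) ≈ 0.7444
After a satellite scan='clear': P(storm) = 0.7·0.7444 / (0.7·0.7444 + 0.75·0.2556) ≈ 0.7310
After a satellite scan='clear': P(storm) = 0.7·0.7310 / (0.7·0.7310 + 0.75·0.2690) ≈ 0.7172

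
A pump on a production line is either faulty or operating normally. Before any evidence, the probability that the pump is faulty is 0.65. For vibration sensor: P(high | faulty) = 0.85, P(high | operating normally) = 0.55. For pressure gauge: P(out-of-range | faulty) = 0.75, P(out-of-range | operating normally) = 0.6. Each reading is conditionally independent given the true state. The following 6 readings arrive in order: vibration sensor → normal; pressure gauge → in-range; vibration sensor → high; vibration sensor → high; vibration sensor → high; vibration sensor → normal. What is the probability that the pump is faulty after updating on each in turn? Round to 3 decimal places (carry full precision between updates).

After vibration sensor='normal': P(faulty) = 0.15·0.6500 / (0.15·0.6500 + 0.45·0.3500) ≈ 0.3824
After pressure gauge='in-range': P(faulty) = 0.25·0.3824 / (0.25·0.3824 + 0.4·0.6176) ≈ 0.2790
After vibration sensor='high': P(faulty) = 0.85·0.2790 / (0.85·0.2790 + 0.55·0.7210) ≈ 0.3742
After vibration sensor='high': P(faulty) = 0.85·0.3742 / (0.85·0.3742 + 0.55·0.6258) ≈ 0.4803
After vibration sensor='high': P(faulty) = 0.85·0.4803 / (0.85·0.4803 + 0.55·0.5197) ≈ 0.5882
After vibration sensor='normal': P(faulty) = 0.15·0.5882 / (0.15·0.5882 + 0.45·0.4118) ≈ 0.3225

0.323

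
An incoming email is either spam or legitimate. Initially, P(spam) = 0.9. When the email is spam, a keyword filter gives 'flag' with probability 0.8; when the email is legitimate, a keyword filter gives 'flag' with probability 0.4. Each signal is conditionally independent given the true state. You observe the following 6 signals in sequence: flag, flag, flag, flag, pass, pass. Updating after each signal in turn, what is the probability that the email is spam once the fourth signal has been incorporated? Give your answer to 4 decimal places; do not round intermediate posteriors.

0.9931

Each posterior becomes the prior for the next update.
After 'flag': P(spam) = 0.8·0.9000 / (0.8·0.9000 + 0.4·0.1000) ≈ 0.9474
After 'flag': P(spam) = 0.8·0.9474 / (0.8·0.9474 + 0.4·0.0526) ≈ 0.9730
After 'flag': P(spam) = 0.8·0.9730 / (0.8·0.9730 + 0.4·0.0270) ≈ 0.9863
After 'flag': P(spam) = 0.8·0.9863 / (0.8·0.9863 + 0.4·0.0137) ≈ 0.9931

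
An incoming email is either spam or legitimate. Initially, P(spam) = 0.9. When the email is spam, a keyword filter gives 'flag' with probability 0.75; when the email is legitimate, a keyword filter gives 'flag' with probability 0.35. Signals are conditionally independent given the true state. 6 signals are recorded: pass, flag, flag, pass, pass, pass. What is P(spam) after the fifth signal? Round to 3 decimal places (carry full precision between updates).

After 'pass': P(spam) = 0.25·0.9000 / (0.25·0.9000 + 0.65·0.1000) ≈ 0.7759
After 'flag': P(spam) = 0.75·0.7759 / (0.75·0.7759 + 0.35·0.2241) ≈ 0.8812
After 'flag': P(spam) = 0.75·0.8812 / (0.75·0.8812 + 0.35·0.1188) ≈ 0.9408
After 'pass': P(spam) = 0.25·0.9408 / (0.25·0.9408 + 0.65·0.0592) ≈ 0.8594
After 'pass': P(spam) = 0.25·0.8594 / (0.25·0.8594 + 0.65·0.1406) ≈ 0.7016

0.702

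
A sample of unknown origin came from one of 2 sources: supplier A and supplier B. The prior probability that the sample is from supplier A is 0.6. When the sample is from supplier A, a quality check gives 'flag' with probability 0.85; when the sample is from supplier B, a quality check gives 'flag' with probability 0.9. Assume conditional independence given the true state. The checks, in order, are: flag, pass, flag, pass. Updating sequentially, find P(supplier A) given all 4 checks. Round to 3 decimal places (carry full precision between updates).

Each posterior becomes the prior for the next update.
After 'flag': P(supplier A) = 0.85·0.6000 / (0.85·0.6000 + 0.9·0.4000) ≈ 0.5862
After 'pass': P(supplier A) = 0.15·0.5862 / (0.15·0.5862 + 0.1·0.4138) ≈ 0.6800
After 'flag': P(supplier A) = 0.85·0.6800 / (0.85·0.6800 + 0.9·0.3200) ≈ 0.6674
After 'pass': P(supplier A) = 0.15·0.6674 / (0.15·0.6674 + 0.1·0.3326) ≈ 0.7506

0.751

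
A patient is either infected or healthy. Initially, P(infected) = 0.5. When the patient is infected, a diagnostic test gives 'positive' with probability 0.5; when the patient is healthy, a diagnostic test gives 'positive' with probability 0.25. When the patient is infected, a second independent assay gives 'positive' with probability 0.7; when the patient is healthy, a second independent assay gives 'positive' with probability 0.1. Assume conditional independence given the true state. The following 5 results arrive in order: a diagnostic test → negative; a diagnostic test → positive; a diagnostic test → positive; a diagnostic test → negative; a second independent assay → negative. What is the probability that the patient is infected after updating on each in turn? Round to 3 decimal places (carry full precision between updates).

0.372

After a diagnostic test='negative': P(infected) = 0.5·0.5000 / (0.5·0.5000 + 0.75·0.5000) ≈ 0.4000
After a diagnostic test='positive': P(infected) = 0.5·0.4000 / (0.5·0.4000 + 0.25·0.6000) ≈ 0.5714
After a diagnostic test='positive': P(infected) = 0.5·0.5714 / (0.5·0.5714 + 0.25·0.4286) ≈ 0.7273
After a diagnostic test='negative': P(infected) = 0.5·0.7273 / (0.5·0.7273 + 0.75·0.2727) ≈ 0.6400
After a second independent assay='negative': P(infected) = 0.3·0.6400 / (0.3·0.6400 + 0.9·0.3600) ≈ 0.3721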